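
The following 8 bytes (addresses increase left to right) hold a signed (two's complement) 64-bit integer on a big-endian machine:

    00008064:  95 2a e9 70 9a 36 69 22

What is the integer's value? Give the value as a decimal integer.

-7698083943203575518

Big-endian stores the most-significant byte at the lowest address.
The bytes are already most-significant first: 0x952AE9709A366922.
Top bit is set, so as a signed 64-bit value this is 0x952AE9709A366922 − 2^64 = -7698083943203575518.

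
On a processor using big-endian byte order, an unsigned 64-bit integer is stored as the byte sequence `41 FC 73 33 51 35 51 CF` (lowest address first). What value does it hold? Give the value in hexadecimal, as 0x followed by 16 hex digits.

Big-endian: lowest address holds the most-significant byte.
The bytes are already most-significant first: 0x41FC7333513551CF.

0x41FC7333513551CF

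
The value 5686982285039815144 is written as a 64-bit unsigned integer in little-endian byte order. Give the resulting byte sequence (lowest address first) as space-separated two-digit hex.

5686982285039815144 in hexadecimal, padded to 64 bits, is 0x4EEC3841DFBCC9E8.
Split into bytes (most-significant first): 4E EC 38 41 DF BC C9 E8.
Little-endian stores the least-significant byte at the lowest address.
So at ascending addresses the bytes are E8 C9 BC DF 41 38 EC 4E.

E8 C9 BC DF 41 38 EC 4E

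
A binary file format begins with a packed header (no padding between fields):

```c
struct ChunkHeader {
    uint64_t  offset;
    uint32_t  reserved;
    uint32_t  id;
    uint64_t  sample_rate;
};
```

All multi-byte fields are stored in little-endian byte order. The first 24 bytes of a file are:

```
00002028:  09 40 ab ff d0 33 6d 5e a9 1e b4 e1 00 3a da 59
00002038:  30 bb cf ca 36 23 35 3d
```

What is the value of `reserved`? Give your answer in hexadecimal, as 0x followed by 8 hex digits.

`reserved` follows `offset` (8 bytes), so it starts at byte offset 8 and occupies 4 bytes.
Bytes at offsets 8..11: A9 1E B4 E1.
In little-endian order the low byte comes first in memory.
Reassemble most-significant byte first: E1 B4 1E A9 → 0xE1B41EA9.

0xE1B41EA9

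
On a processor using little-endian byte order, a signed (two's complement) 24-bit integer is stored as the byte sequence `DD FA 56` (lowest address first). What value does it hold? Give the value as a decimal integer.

Little-endian stores the least-significant byte at the lowest address.
Reassemble most-significant byte first: 56 FA DD → 0x56FADD.
0x56FADD = 5700317.

5700317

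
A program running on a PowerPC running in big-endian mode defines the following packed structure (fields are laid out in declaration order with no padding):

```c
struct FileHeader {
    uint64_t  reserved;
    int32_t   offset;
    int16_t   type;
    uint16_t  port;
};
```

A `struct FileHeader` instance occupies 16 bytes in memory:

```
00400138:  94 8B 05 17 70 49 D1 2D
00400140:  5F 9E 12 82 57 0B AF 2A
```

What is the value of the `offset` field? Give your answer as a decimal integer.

`offset` follows `reserved` (8 bytes), so it starts at byte offset 8 and occupies 4 bytes.
Bytes at offsets 8..11: 5F 9E 12 82.
Big-endian stores the most-significant byte at the lowest address.
The bytes are already most-significant first: 0x5F9E1282.
0x5F9E1282 = 1604194946.

1604194946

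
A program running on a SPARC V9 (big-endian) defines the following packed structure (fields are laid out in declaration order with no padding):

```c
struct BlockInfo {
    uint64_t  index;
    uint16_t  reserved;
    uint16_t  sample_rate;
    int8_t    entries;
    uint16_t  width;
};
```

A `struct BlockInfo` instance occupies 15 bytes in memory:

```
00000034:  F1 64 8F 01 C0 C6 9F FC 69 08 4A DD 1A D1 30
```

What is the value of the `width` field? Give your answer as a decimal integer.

53552

`width` follows `index` (8 B), `reserved` (2 B), `sample_rate` (2 B), `entries` (1 B), so it starts at offset 8 + 2 + 2 + 1 = 13 and occupies 2 bytes.
Bytes at offsets 13..14: D1 30.
Big-endian: lowest address holds the most-significant byte.
The bytes are already most-significant first: 0xD130.
0xD130 = 53552.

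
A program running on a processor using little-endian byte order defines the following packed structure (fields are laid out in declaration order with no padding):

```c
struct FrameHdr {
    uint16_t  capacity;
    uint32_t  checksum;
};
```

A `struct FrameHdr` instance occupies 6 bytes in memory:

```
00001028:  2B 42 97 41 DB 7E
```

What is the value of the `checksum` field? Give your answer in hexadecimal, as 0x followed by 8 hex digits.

0x7EDB4197

`checksum` follows `capacity` (2 bytes), so it starts at byte offset 2 and occupies 4 bytes.
Bytes at offsets 2..5: 97 41 DB 7E.
Little-endian stores the least-significant byte at the lowest address.
Reassemble most-significant byte first: 7E DB 41 97 → 0x7EDB4197.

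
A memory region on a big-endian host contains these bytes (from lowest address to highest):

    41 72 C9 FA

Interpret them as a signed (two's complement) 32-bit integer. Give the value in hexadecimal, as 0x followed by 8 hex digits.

0x4172C9FA

In big-endian order the high byte comes first in memory.
The bytes are already most-significant first: 0x4172C9FA.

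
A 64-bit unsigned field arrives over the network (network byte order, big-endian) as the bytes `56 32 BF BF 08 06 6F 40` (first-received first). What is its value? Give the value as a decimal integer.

6211237663291633472

Big-endian: lowest address holds the most-significant byte.
The bytes are already most-significant first: 0x5632BFBF08066F40.
0x5632BFBF08066F40 = 6211237663291633472.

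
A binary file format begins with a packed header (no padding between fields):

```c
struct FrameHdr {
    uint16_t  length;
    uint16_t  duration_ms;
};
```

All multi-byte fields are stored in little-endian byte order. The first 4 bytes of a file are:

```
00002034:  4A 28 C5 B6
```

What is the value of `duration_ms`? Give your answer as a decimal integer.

46789

`duration_ms` follows `length` (2 bytes), so it starts at byte offset 2 and occupies 2 bytes.
Bytes at offsets 2..3: C5 B6.
Little-endian: lowest address holds the least-significant byte.
Reassemble most-significant byte first: B6 C5 → 0xB6C5.
0xB6C5 = 46789.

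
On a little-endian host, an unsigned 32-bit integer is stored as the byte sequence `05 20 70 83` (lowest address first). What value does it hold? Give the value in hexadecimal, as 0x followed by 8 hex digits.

0x83702005

Little-endian stores the least-significant byte at the lowest address.
Reassemble most-significant byte first: 83 70 20 05 → 0x83702005.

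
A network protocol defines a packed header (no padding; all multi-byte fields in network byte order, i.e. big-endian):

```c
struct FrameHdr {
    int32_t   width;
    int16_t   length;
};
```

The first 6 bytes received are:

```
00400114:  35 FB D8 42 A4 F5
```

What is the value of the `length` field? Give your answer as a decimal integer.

`length` follows `width` (4 bytes), so it starts at byte offset 4 and occupies 2 bytes.
Bytes at offsets 4..5: A4 F5.
Big-endian: lowest address holds the most-significant byte.
The bytes are already most-significant first: 0xA4F5.
Top bit is set, so as a signed 16-bit value this is 0xA4F5 − 2^16 = -23307.

-23307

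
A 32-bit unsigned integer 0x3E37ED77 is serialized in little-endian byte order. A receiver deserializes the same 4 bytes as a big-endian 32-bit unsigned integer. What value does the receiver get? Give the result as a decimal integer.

Stored little-endian, the bytes at ascending addresses are 77 ED 37 3E.
Read back as big-endian, the last byte is least significant, giving 0x77ED373E.
0x77ED373E = 2012034878.

2012034878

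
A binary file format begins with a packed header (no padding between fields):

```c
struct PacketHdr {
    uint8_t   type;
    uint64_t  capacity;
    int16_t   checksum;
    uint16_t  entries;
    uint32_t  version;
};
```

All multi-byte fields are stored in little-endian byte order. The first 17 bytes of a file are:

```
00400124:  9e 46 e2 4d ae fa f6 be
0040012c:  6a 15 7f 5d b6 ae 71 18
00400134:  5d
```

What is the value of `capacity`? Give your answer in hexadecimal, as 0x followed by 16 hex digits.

0x6ABEF6FAAE4DE246

`capacity` follows `type` (1 byte), so it starts at byte offset 1 and occupies 8 bytes.
Bytes at offsets 1..8: 46 E2 4D AE FA F6 BE 6A.
In little-endian order the low byte comes first in memory.
Reassemble most-significant byte first: 6A BE F6 FA AE 4D E2 46 → 0x6ABEF6FAAE4DE246.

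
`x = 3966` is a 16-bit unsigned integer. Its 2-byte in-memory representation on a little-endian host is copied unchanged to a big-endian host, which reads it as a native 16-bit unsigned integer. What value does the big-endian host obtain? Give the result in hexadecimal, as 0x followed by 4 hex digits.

3966 in 16-bit hexadecimal is 0x0F7E.
Stored little-endian, the bytes at ascending addresses are 7E 0F.
Read back as big-endian, the last byte is least significant, giving 0x7E0F.

0x7E0F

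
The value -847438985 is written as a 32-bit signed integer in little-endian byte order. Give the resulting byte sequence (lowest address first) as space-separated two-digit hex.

Two's complement of -847438985 in 32 bits: 847438985 = 0x3282E489; invert → 0xCD7D1B76; add 1 → 0xCD7D1B77.
Split into bytes (most-significant first): CD 7D 1B 77.
Little-endian: lowest address holds the least-significant byte.
So at ascending addresses the bytes are 77 1B 7D CD.

77 1B 7D CD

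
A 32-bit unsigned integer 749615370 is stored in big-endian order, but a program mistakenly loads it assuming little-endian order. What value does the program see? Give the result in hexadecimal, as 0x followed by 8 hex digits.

749615370 in 32-bit hexadecimal is 0x2CAE390A.
Stored big-endian, the bytes at ascending addresses are 2C AE 39 0A.
Read back as little-endian, the first byte is least significant, giving 0x0A39AE2C.

0x0A39AE2C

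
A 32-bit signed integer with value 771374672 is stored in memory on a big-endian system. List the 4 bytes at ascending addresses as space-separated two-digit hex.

2D FA 3E 50

771374672 in hexadecimal, padded to 32 bits, is 0x2DFA3E50.
Split into bytes (most-significant first): 2D FA 3E 50.
In big-endian order the high byte comes first in memory.
So the memory order matches the most-significant-first order: 2D FA 3E 50.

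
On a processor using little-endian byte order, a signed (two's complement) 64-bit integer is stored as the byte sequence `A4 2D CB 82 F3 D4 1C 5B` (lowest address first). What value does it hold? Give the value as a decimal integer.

Little-endian: lowest address holds the least-significant byte.
Reassemble most-significant byte first: 5B 1C D4 F3 82 CB 2D A4 → 0x5B1CD4F382CB2DA4.
0x5B1CD4F382CB2DA4 = 6565356499135835556.

6565356499135835556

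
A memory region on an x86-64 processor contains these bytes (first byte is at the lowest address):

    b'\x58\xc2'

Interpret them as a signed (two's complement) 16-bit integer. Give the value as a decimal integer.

Little-endian stores the least-significant byte at the lowest address.
Reassemble most-significant byte first: C2 58 → 0xC258.
Top bit is set, so as a signed 16-bit value this is 0xC258 − 2^16 = -15784.

-15784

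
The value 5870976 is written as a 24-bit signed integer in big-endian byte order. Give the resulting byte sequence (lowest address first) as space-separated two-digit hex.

59 95 80

5870976 in hexadecimal, padded to 24 bits, is 0x599580.
Split into bytes (most-significant first): 59 95 80.
In big-endian order the high byte comes first in memory.
So the memory order matches the most-significant-first order: 59 95 80.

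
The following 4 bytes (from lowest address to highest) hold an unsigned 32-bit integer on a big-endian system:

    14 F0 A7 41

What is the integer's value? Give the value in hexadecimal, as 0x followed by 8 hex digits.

0x14F0A741

Big-endian: lowest address holds the most-significant byte.
The bytes are already most-significant first: 0x14F0A741.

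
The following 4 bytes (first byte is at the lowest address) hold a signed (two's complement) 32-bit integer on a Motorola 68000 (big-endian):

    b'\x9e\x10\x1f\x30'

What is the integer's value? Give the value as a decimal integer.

-1643110608

Big-endian stores the most-significant byte at the lowest address.
The bytes are already most-significant first: 0x9E101F30.
Top bit is set, so as a signed 32-bit value this is 0x9E101F30 − 2^32 = -1643110608.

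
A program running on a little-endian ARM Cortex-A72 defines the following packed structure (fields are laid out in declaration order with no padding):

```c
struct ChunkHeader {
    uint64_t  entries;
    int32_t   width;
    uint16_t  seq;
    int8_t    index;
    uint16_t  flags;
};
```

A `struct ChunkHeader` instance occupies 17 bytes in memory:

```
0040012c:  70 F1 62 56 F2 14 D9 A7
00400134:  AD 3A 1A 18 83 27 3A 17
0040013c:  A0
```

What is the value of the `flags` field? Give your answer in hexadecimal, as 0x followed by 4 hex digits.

`flags` follows `entries` (8 B), `width` (4 B), `seq` (2 B), `index` (1 B), so it starts at offset 8 + 4 + 2 + 1 = 15 and occupies 2 bytes.
Bytes at offsets 15..16: 17 A0.
Little-endian stores the least-significant byte at the lowest address.
Reassemble most-significant byte first: A0 17 → 0xA017.

0xA017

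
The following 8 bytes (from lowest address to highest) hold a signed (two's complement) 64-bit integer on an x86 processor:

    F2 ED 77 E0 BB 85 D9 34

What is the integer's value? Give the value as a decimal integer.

Little-endian stores the least-significant byte at the lowest address.
Reassemble most-significant byte first: 34 D9 85 BB E0 77 ED F2 → 0x34D985BBE077EDF2.
0x34D985BBE077EDF2 = 3808222001889799666.

3808222001889799666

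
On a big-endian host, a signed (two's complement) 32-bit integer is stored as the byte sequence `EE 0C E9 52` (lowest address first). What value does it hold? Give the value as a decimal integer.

Big-endian stores the most-significant byte at the lowest address.
The bytes are already most-significant first: 0xEE0CE952.
Top bit is set, so as a signed 32-bit value this is 0xEE0CE952 − 2^32 = -301143726.

-301143726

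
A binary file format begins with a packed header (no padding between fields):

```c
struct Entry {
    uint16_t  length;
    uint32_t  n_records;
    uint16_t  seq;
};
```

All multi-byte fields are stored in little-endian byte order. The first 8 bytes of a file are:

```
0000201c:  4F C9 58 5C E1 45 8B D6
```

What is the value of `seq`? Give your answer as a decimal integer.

54923

`seq` follows `length` (2 B), `n_records` (4 B), so it starts at offset 2 + 4 = 6 and occupies 2 bytes.
Bytes at offsets 6..7: 8B D6.
Little-endian: lowest address holds the least-significant byte.
Reassemble most-significant byte first: D6 8B → 0xD68B.
0xD68B = 54923.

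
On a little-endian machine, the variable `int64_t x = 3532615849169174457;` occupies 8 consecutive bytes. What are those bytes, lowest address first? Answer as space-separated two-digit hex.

B9 BF A4 F1 65 5F 06 31

3532615849169174457 in hexadecimal, padded to 64 bits, is 0x31065F65F1A4BFB9.
Split into bytes (most-significant first): 31 06 5F 65 F1 A4 BF B9.
Little-endian: lowest address holds the least-significant byte.
So at ascending addresses the bytes are B9 BF A4 F1 65 5F 06 31.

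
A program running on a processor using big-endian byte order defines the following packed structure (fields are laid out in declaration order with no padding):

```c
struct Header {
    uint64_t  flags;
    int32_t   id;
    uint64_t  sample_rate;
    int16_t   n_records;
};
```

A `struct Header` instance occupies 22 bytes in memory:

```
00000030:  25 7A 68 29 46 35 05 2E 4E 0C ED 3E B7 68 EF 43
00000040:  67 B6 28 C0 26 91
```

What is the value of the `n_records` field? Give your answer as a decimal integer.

`n_records` follows `flags` (8 B), `id` (4 B), `sample_rate` (8 B), so it starts at offset 8 + 4 + 8 = 20 and occupies 2 bytes.
Bytes at offsets 20..21: 26 91.
Big-endian: lowest address holds the most-significant byte.
The bytes are already most-significant first: 0x2691.
0x2691 = 9873.

9873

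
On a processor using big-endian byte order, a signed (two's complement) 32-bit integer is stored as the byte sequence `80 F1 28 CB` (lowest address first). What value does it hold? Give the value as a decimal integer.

-2131679029

Big-endian: lowest address holds the most-significant byte.
The bytes are already most-significant first: 0x80F128CB.
Top bit is set, so as a signed 32-bit value this is 0x80F128CB − 2^32 = -2131679029.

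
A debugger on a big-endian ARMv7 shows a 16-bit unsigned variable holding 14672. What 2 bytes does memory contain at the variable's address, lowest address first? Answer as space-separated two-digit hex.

14672 in hexadecimal, padded to 16 bits, is 0x3950.
Split into bytes (most-significant first): 39 50.
In big-endian order the high byte comes first in memory.
So the memory order matches the most-significant-first order: 39 50.

39 50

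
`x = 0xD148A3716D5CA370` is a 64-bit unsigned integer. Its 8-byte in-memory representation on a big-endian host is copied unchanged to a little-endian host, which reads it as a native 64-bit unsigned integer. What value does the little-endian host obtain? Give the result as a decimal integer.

8116432578579482833

Stored big-endian, the bytes at ascending addresses are D1 48 A3 71 6D 5C A3 70.
Read back as little-endian, the first byte is least significant, giving 0x70A35C6D71A348D1.
0x70A35C6D71A348D1 = 8116432578579482833.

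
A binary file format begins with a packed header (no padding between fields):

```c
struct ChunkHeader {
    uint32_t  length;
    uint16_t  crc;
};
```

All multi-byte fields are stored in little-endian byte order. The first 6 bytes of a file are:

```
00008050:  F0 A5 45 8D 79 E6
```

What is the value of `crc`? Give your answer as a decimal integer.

59001

`crc` follows `length` (4 bytes), so it starts at byte offset 4 and occupies 2 bytes.
Bytes at offsets 4..5: 79 E6.
Little-endian stores the least-significant byte at the lowest address.
Reassemble most-significant byte first: E6 79 → 0xE679.
0xE679 = 59001.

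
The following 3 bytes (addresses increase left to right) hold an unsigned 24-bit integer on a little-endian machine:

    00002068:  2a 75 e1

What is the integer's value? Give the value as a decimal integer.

In little-endian order the low byte comes first in memory.
Reassemble most-significant byte first: E1 75 2A → 0xE1752A.
0xE1752A = 14775594.

14775594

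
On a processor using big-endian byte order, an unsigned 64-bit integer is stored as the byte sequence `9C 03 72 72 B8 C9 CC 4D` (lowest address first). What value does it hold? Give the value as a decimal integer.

11241954931898960973

Big-endian: lowest address holds the most-significant byte.
The bytes are already most-significant first: 0x9C037272B8C9CC4D.
0x9C037272B8C9CC4D = 11241954931898960973.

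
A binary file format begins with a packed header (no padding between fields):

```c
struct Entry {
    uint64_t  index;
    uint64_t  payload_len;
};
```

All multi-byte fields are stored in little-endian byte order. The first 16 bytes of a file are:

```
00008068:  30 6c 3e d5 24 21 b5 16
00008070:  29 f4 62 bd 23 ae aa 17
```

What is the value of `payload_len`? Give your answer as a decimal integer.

`payload_len` follows `index` (8 bytes), so it starts at byte offset 8 and occupies 8 bytes.
Bytes at offsets 8..15: 29 F4 62 BD 23 AE AA 17.
Little-endian stores the least-significant byte at the lowest address.
Reassemble most-significant byte first: 17 AA AE 23 BD 62 F4 29 → 0x17AAAE23BD62F429.
0x17AAAE23BD62F429 = 1705366877437621289.

1705366877437621289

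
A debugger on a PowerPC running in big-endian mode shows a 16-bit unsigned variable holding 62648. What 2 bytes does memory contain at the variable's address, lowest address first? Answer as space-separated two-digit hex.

F4 B8

62648 in hexadecimal, padded to 16 bits, is 0xF4B8.
Split into bytes (most-significant first): F4 B8.
Big-endian stores the most-significant byte at the lowest address.
So the memory order matches the most-significant-first order: F4 B8.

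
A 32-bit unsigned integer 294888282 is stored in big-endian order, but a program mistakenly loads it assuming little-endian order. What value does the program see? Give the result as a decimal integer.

294888282 in 32-bit hexadecimal is 0x1193A35A.
Stored big-endian, the bytes at ascending addresses are 11 93 A3 5A.
Read back as little-endian, the first byte is least significant, giving 0x5AA39311.
0x5AA39311 = 1520669457.

1520669457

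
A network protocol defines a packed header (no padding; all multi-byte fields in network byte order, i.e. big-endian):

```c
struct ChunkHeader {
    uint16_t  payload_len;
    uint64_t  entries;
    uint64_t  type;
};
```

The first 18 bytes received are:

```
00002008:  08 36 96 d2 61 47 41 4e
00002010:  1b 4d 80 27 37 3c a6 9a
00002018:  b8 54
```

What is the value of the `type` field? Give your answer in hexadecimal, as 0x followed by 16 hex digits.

0x8027373CA69AB854

`type` follows `payload_len` (2 B), `entries` (8 B), so it starts at offset 2 + 8 = 10 and occupies 8 bytes.
Bytes at offsets 10..17: 80 27 37 3C A6 9A B8 54.
Big-endian: lowest address holds the most-significant byte.
The bytes are already most-significant first: 0x8027373CA69AB854.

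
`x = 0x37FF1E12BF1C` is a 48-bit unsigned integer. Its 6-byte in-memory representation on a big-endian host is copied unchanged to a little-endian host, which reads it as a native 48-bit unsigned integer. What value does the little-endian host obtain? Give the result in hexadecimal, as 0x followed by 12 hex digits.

Stored big-endian, the bytes at ascending addresses are 37 FF 1E 12 BF 1C.
Read back as little-endian, the first byte is least significant, giving 0x1CBF121EFF37.

0x1CBF121EFF37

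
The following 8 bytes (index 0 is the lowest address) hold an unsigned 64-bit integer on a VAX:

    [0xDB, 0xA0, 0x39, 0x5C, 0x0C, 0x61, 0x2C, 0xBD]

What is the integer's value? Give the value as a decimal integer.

13631376877858431195

Little-endian stores the least-significant byte at the lowest address.
Reassemble most-significant byte first: BD 2C 61 0C 5C 39 A0 DB → 0xBD2C610C5C39A0DB.
0xBD2C610C5C39A0DB = 13631376877858431195.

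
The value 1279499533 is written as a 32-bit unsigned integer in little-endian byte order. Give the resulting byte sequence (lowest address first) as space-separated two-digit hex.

0D 9D 43 4C

1279499533 in hexadecimal, padded to 32 bits, is 0x4C439D0D.
Split into bytes (most-significant first): 4C 43 9D 0D.
Little-endian stores the least-significant byte at the lowest address.
So at ascending addresses the bytes are 0D 9D 43 4C.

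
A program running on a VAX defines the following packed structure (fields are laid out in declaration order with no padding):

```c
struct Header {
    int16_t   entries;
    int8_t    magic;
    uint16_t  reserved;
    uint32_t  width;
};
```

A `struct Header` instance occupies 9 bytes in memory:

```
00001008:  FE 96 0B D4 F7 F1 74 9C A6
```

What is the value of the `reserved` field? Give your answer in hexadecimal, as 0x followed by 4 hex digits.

0xF7D4

`reserved` follows `entries` (2 B), `magic` (1 B), so it starts at offset 2 + 1 = 3 and occupies 2 bytes.
Bytes at offsets 3..4: D4 F7.
Little-endian stores the least-significant byte at the lowest address.
Reassemble most-significant byte first: F7 D4 → 0xF7D4.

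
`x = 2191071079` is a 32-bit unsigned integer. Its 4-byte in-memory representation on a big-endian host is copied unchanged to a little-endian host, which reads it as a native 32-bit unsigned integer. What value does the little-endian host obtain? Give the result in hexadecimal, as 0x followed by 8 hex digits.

0x67179982

2191071079 in 32-bit hexadecimal is 0x82991767.
Stored big-endian, the bytes at ascending addresses are 82 99 17 67.
Read back as little-endian, the first byte is least significant, giving 0x67179982.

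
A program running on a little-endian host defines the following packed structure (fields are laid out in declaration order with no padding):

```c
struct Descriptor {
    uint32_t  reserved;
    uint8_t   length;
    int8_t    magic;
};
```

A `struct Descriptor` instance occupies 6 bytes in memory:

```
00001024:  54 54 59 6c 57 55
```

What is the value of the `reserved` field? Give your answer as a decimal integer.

1817793620

`reserved` is the first field, at byte offset 0, occupying 4 bytes.
Bytes at offsets 0..3: 54 54 59 6C.
Little-endian stores the least-significant byte at the lowest address.
Reassemble most-significant byte first: 6C 59 54 54 → 0x6C595454.
0x6C595454 = 1817793620.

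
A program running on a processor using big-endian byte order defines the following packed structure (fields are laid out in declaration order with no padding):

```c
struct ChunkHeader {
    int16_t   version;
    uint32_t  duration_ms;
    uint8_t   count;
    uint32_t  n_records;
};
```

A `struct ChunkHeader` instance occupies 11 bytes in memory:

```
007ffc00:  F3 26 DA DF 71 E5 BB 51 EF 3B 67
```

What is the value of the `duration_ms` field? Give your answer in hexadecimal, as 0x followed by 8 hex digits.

`duration_ms` follows `version` (2 bytes), so it starts at byte offset 2 and occupies 4 bytes.
Bytes at offsets 2..5: DA DF 71 E5.
In big-endian order the high byte comes first in memory.
The bytes are already most-significant first: 0xDADF71E5.

0xDADF71E5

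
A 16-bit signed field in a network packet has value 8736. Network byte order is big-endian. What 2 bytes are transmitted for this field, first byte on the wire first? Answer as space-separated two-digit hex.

22 20

8736 in hexadecimal, padded to 16 bits, is 0x2220.
Split into bytes (most-significant first): 22 20.
Big-endian: lowest address holds the most-significant byte.
So the memory order matches the most-significant-first order: 22 20.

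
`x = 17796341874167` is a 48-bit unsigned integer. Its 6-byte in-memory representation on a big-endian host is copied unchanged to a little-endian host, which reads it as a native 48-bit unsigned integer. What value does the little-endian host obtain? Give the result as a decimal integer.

272393847713552

17796341874167 in 48-bit hexadecimal is 0x102F88A2BDF7.
Stored big-endian, the bytes at ascending addresses are 10 2F 88 A2 BD F7.
Read back as little-endian, the first byte is least significant, giving 0xF7BDA2882F10.
0xF7BDA2882F10 = 272393847713552.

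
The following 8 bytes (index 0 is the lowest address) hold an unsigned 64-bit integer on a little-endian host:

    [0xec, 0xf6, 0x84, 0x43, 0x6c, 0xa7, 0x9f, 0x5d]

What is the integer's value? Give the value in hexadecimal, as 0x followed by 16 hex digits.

0x5D9FA76C4384F6EC

Little-endian: lowest address holds the least-significant byte.
Reassemble most-significant byte first: 5D 9F A7 6C 43 84 F6 EC → 0x5D9FA76C4384F6EC.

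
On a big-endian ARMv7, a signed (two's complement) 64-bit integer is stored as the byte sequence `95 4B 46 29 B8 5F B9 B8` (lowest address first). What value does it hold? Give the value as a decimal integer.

Big-endian stores the most-significant byte at the lowest address.
The bytes are already most-significant first: 0x954B4629B85FB9B8.
Top bit is set, so as a signed 64-bit value this is 0x954B4629B85FB9B8 − 2^64 = -7688974793804105288.

-7688974793804105288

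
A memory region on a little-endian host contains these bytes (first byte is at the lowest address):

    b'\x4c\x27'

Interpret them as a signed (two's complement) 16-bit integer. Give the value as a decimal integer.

Little-endian: lowest address holds the least-significant byte.
Reassemble most-significant byte first: 27 4C → 0x274C.
0x274C = 10060.

10060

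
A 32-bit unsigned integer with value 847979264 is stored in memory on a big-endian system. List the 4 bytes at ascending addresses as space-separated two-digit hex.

847979264 in hexadecimal, padded to 32 bits, is 0x328B2300.
Split into bytes (most-significant first): 32 8B 23 00.
In big-endian order the high byte comes first in memory.
So the memory order matches the most-significant-first order: 32 8B 23 00.

32 8B 23 00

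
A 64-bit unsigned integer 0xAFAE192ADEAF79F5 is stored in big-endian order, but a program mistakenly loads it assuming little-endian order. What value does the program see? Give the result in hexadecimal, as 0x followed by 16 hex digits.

Stored big-endian, the bytes at ascending addresses are AF AE 19 2A DE AF 79 F5.
Read back as little-endian, the first byte is least significant, giving 0xF579AFDE2A19AEAF.

0xF579AFDE2A19AEAF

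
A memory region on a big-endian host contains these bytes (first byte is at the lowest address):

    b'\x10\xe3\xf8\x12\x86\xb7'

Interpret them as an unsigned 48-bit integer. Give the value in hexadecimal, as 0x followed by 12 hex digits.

0x10E3F81286B7

Big-endian stores the most-significant byte at the lowest address.
The bytes are already most-significant first: 0x10E3F81286B7.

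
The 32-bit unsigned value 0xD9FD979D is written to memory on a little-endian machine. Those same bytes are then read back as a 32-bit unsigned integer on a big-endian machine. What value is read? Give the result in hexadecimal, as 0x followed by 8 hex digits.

0x9D97FDD9

Stored little-endian, the bytes at ascending addresses are 9D 97 FD D9.
Read back as big-endian, the last byte is least significant, giving 0x9D97FDD9.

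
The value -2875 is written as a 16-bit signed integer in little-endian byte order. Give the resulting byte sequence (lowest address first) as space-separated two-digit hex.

Two's complement of -2875 in 16 bits: 2875 = 0x0B3B; invert → 0xF4C4; add 1 → 0xF4C5.
Split into bytes (most-significant first): F4 C5.
Little-endian: lowest address holds the least-significant byte.
So at ascending addresses the bytes are C5 F4.

C5 F4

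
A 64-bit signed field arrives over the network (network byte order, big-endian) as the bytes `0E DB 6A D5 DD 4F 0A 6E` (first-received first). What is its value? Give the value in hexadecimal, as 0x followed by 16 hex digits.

In big-endian order the high byte comes first in memory.
The bytes are already most-significant first: 0x0EDB6AD5DD4F0A6E.

0x0EDB6AD5DD4F0A6E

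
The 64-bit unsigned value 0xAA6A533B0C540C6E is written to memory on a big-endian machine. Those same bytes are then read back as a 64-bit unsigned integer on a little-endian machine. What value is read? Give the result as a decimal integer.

7929805455404264106

Stored big-endian, the bytes at ascending addresses are AA 6A 53 3B 0C 54 0C 6E.
Read back as little-endian, the first byte is least significant, giving 0x6E0C540C3B536AAA.
0x6E0C540C3B536AAA = 7929805455404264106.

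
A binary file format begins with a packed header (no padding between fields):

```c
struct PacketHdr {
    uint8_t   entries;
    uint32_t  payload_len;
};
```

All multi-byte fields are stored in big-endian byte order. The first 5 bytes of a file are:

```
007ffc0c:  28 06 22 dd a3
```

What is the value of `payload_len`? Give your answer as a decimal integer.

`payload_len` follows `entries` (1 byte), so it starts at byte offset 1 and occupies 4 bytes.
Bytes at offsets 1..4: 06 22 DD A3.
Big-endian stores the most-significant byte at the lowest address.
The bytes are already most-significant first: 0x0622DDA3.
0x0622DDA3 = 102948259.

102948259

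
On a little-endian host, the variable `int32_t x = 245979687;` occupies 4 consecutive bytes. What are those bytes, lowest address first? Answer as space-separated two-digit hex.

245979687 in hexadecimal, padded to 32 bits, is 0x0EA95A27.
Split into bytes (most-significant first): 0E A9 5A 27.
In little-endian order the low byte comes first in memory.
So at ascending addresses the bytes are 27 5A A9 0E.

27 5A A9 0E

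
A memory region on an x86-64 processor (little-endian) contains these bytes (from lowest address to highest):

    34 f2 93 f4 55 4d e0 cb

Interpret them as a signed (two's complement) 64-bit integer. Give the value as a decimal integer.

-3755917057656098252

Little-endian: lowest address holds the least-significant byte.
Reassemble most-significant byte first: CB E0 4D 55 F4 93 F2 34 → 0xCBE04D55F493F234.
Top bit is set, so as a signed 64-bit value this is 0xCBE04D55F493F234 − 2^64 = -3755917057656098252.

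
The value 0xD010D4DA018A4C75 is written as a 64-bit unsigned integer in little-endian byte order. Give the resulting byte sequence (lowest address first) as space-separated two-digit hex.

75 4C 8A 01 DA D4 10 D0

Split into bytes (most-significant first): D0 10 D4 DA 01 8A 4C 75.
Little-endian: lowest address holds the least-significant byte.
So at ascending addresses the bytes are 75 4C 8A 01 DA D4 10 D0.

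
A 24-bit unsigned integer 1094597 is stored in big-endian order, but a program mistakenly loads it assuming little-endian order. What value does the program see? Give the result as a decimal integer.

1094597 in 24-bit hexadecimal is 0x10B3C5.
Stored big-endian, the bytes at ascending addresses are 10 B3 C5.
Read back as little-endian, the first byte is least significant, giving 0xC5B310.
0xC5B310 = 12956432.

12956432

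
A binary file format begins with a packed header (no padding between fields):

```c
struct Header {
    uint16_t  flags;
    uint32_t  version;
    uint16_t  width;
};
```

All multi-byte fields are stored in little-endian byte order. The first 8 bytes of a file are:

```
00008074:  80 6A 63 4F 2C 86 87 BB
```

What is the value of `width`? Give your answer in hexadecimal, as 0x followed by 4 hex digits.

0xBB87

`width` follows `flags` (2 B), `version` (4 B), so it starts at offset 2 + 4 = 6 and occupies 2 bytes.
Bytes at offsets 6..7: 87 BB.
Little-endian stores the least-significant byte at the lowest address.
Reassemble most-significant byte first: BB 87 → 0xBB87.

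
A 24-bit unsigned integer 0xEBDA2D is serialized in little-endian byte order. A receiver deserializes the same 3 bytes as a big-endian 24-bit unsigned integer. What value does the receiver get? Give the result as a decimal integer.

Stored little-endian, the bytes at ascending addresses are 2D DA EB.
Read back as big-endian, the last byte is least significant, giving 0x2DDAEB.
0x2DDAEB = 3005163.

3005163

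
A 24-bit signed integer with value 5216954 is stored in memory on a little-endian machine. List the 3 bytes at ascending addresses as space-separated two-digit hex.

BA 9A 4F

5216954 in hexadecimal, padded to 24 bits, is 0x4F9ABA.
Split into bytes (most-significant first): 4F 9A BA.
Little-endian stores the least-significant byte at the lowest address.
So at ascending addresses the bytes are BA 9A 4F.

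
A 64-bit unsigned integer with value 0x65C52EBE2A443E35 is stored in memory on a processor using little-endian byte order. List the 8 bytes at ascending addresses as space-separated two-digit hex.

Split into bytes (most-significant first): 65 C5 2E BE 2A 44 3E 35.
In little-endian order the low byte comes first in memory.
So at ascending addresses the bytes are 35 3E 44 2A BE 2E C5 65.

35 3E 44 2A BE 2E C5 65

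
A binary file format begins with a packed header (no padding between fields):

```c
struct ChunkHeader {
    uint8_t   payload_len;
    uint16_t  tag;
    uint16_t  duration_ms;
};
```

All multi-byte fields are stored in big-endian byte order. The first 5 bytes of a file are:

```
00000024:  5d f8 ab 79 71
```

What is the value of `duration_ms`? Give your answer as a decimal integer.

`duration_ms` follows `payload_len` (1 B), `tag` (2 B), so it starts at offset 1 + 2 = 3 and occupies 2 bytes.
Bytes at offsets 3..4: 79 71.
In big-endian order the high byte comes first in memory.
The bytes are already most-significant first: 0x7971.
0x7971 = 31089.

31089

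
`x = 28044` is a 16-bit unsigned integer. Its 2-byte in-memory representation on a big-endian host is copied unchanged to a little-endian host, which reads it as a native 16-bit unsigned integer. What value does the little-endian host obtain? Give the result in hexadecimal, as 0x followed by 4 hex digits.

28044 in 16-bit hexadecimal is 0x6D8C.
Stored big-endian, the bytes at ascending addresses are 6D 8C.
Read back as little-endian, the first byte is least significant, giving 0x8C6D.

0x8C6D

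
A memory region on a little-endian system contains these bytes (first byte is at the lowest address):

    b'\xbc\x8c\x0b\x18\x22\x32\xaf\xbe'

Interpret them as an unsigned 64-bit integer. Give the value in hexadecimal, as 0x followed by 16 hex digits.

In little-endian order the low byte comes first in memory.
Reassemble most-significant byte first: BE AF 32 22 18 0B 8C BC → 0xBEAF3222180B8CBC.

0xBEAF3222180B8CBC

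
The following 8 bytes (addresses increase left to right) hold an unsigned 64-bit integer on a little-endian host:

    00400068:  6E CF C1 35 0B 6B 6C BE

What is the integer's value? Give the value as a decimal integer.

Little-endian stores the least-significant byte at the lowest address.
Reassemble most-significant byte first: BE 6C 6B 0B 35 C1 CF 6E → 0xBE6C6B0B35C1CF6E.
0xBE6C6B0B35C1CF6E = 13721459860581764974.

13721459860581764974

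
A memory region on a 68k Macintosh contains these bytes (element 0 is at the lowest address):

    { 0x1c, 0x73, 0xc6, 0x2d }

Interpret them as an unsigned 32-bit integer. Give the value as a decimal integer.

477349421

Big-endian: lowest address holds the most-significant byte.
The bytes are already most-significant first: 0x1C73C62D.
0x1C73C62D = 477349421.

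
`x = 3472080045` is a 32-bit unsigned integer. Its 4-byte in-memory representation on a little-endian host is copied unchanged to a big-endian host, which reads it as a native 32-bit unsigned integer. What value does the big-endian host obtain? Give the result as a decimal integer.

2914841550

3472080045 in 32-bit hexadecimal is 0xCEF3BCAD.
Stored little-endian, the bytes at ascending addresses are AD BC F3 CE.
Read back as big-endian, the last byte is least significant, giving 0xADBCF3CE.
0xADBCF3CE = 2914841550.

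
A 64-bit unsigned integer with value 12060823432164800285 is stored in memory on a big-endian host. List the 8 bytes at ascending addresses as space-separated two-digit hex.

12060823432164800285 in hexadecimal, padded to 64 bits, is 0xA760A702B4E3F71D.
Split into bytes (most-significant first): A7 60 A7 02 B4 E3 F7 1D.
Big-endian: lowest address holds the most-significant byte.
So the memory order matches the most-significant-first order: A7 60 A7 02 B4 E3 F7 1D.

A7 60 A7 02 B4 E3 F7 1D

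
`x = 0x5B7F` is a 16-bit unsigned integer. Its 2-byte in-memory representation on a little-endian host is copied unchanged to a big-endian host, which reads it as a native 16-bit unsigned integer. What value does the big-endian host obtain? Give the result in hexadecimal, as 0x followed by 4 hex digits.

Stored little-endian, the bytes at ascending addresses are 7F 5B.
Read back as big-endian, the last byte is least significant, giving 0x7F5B.

0x7F5B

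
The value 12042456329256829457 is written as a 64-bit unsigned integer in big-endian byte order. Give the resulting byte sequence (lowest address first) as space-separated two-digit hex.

A7 1F 66 3A 50 82 02 11

12042456329256829457 in hexadecimal, padded to 64 bits, is 0xA71F663A50820211.
Split into bytes (most-significant first): A7 1F 66 3A 50 82 02 11.
Big-endian: lowest address holds the most-significant byte.
So the memory order matches the most-significant-first order: A7 1F 66 3A 50 82 02 11.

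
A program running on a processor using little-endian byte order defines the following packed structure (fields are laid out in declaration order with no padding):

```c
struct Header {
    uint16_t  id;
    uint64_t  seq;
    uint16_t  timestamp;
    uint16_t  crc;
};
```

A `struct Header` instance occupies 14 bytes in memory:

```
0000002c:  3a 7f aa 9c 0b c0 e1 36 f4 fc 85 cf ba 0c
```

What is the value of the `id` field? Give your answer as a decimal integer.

32570

`id` is the first field, at byte offset 0, occupying 2 bytes.
Bytes at offsets 0..1: 3A 7F.
Little-endian stores the least-significant byte at the lowest address.
Reassemble most-significant byte first: 7F 3A → 0x7F3A.
0x7F3A = 32570.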